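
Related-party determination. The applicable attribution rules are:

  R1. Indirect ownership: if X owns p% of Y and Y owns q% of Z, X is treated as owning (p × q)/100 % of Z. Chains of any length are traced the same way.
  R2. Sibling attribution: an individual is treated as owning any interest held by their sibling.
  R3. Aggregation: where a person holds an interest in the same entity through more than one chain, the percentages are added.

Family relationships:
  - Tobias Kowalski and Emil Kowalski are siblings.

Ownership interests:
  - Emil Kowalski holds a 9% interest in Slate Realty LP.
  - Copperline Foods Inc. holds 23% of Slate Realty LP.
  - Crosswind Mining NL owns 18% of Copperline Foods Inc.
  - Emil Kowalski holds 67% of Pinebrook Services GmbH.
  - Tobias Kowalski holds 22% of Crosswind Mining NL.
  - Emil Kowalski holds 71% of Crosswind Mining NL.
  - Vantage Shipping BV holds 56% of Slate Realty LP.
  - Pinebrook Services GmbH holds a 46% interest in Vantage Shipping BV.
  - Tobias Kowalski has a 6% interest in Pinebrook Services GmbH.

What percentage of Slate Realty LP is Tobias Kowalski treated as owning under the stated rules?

31.655%

By sibling attribution (R2), Tobias Kowalski is treated as also owning Emil Kowalski's interest in Crosswind Mining NL, giving 22% + 71% = 93%.
By sibling attribution (R2), Tobias Kowalski is treated as also owning Emil Kowalski's interest in Pinebrook Services GmbH, giving 6% + 67% = 73%.
By sibling attribution (R2), Tobias Kowalski is treated as owning Emil Kowalski's 9% interest in Slate Realty LP.
Chain via Crosswind Mining NL → Copperline Foods Inc. (R1): 93% × 18% × 23% = 3.8502% of Slate Realty LP.
Chain via Pinebrook Services GmbH → Vantage Shipping BV (R1): 73% × 46% × 56% = 18.8048% of Slate Realty LP.
Direct interest in Slate Realty LP: 9%.
Aggregating (R3): 3.8502% + 18.8048% + 9% = 31.655%.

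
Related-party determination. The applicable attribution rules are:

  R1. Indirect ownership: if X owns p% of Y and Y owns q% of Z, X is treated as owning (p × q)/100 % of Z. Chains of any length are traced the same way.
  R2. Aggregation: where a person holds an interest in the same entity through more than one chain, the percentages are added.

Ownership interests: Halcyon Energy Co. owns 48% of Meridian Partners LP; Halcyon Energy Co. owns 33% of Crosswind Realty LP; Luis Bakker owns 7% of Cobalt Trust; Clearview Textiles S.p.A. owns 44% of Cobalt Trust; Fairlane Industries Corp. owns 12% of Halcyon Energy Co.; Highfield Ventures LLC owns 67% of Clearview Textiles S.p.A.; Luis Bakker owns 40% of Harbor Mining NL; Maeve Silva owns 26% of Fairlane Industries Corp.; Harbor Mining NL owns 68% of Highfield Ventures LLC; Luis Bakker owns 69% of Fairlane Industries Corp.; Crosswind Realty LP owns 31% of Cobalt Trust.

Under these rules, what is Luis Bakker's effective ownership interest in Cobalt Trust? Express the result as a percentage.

Chain via Harbor Mining NL → Highfield Ventures LLC → Clearview Textiles S.p.A. (R1): 40% × 68% × 67% × 44% = 8.01856% of Cobalt Trust.
Chain via Fairlane Industries Corp. → Halcyon Energy Co. → Crosswind Realty LP (R1): 69% × 12% × 33% × 31% = 0.847044% of Cobalt Trust.
Direct interest in Cobalt Trust: 7%.
Aggregating (R2): 8.01856% + 0.847044% + 7% = 15.865604%.

15.865604%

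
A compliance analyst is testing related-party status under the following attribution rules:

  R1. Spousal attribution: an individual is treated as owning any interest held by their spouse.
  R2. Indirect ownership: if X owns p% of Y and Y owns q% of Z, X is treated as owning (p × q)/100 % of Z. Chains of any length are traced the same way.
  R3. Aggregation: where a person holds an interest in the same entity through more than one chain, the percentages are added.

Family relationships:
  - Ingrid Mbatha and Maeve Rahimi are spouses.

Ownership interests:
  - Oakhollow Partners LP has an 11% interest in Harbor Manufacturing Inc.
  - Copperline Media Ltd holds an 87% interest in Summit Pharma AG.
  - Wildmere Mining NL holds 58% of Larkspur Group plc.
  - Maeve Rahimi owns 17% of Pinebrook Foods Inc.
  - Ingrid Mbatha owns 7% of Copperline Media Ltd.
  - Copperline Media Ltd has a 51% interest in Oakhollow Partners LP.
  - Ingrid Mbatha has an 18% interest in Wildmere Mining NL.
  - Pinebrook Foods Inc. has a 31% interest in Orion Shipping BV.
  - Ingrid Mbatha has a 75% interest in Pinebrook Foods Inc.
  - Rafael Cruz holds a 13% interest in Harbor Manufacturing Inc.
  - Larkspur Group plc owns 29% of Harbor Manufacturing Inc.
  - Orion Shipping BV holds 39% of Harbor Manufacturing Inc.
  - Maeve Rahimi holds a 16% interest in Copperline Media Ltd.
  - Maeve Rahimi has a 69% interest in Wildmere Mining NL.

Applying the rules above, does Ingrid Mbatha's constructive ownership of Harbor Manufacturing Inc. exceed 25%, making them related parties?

By spousal attribution (R1), Ingrid Mbatha is treated as also owning Maeve Rahimi's interest in Pinebrook Foods Inc, giving 75% + 17% = 92%.
By spousal attribution (R1), Ingrid Mbatha is treated as also owning Maeve Rahimi's interest in Wildmere Mining NL, giving 18% + 69% = 87%.
By spousal attribution (R1), Ingrid Mbatha is treated as also owning Maeve Rahimi's interest in Copperline Media Ltd, giving 7% + 16% = 23%.
Chain via Pinebrook Foods Inc. → Orion Shipping BV (R2): 92% × 31% × 39% = 11.1228% of Harbor Manufacturing Inc.
Chain via Wildmere Mining NL → Larkspur Group plc (R2): 87% × 58% × 29% = 14.6334% of Harbor Manufacturing Inc.
Chain via Copperline Media Ltd → Oakhollow Partners LP (R2): 23% × 51% × 11% = 1.2903% of Harbor Manufacturing Inc.
Aggregating (R3): 11.1228% + 14.6334% + 1.2903% = 27.0465%.
27.0465% exceeds the 25% threshold, so Ingrid is a related party to Harbor Manufacturing Inc.

Yes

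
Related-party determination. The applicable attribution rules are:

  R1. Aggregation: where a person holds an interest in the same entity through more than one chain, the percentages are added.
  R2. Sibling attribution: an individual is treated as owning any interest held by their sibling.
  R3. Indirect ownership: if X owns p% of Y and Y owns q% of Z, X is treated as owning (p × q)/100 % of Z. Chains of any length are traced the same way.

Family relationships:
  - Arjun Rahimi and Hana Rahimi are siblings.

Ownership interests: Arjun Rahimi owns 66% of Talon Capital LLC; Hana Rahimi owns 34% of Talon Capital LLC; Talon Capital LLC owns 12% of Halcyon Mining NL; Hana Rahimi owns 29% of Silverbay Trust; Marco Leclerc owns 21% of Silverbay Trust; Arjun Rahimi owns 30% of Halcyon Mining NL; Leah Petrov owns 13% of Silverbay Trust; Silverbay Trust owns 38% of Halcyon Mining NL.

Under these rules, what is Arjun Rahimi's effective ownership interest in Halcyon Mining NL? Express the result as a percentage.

By sibling attribution (R2), Arjun Rahimi is treated as also owning Hana Rahimi's interest in Talon Capital LLC, giving 66% + 34% = 100%.
By sibling attribution (R2), Arjun Rahimi is treated as owning Hana Rahimi's 29% interest in Silverbay Trust.
Chain via Talon Capital LLC (R3): 100% × 12% = 12% of Halcyon Mining NL.
Direct interest in Halcyon Mining NL: 30%.
Chain via Silverbay Trust (R3): 29% × 38% = 11.02% of Halcyon Mining NL.
Aggregating (R1): 12% + 30% + 11.02% = 53.02%.

53.02%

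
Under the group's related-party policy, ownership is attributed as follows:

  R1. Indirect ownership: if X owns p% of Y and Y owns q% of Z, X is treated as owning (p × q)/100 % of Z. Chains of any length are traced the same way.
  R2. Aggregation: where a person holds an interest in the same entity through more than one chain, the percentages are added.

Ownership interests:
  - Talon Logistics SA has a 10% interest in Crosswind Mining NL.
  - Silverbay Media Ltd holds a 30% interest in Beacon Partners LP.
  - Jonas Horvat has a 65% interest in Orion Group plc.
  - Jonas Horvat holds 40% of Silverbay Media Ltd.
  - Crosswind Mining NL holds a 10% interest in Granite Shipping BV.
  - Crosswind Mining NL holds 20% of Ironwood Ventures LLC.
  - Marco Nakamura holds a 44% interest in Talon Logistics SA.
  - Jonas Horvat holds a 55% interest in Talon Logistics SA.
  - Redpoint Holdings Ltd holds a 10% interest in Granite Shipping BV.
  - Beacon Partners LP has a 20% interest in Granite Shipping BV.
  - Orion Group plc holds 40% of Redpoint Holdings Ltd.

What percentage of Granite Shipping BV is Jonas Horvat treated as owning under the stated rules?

5.55%

Chain via Silverbay Media Ltd → Beacon Partners LP (R1): 40% × 30% × 20% = 2.4% of Granite Shipping BV.
Chain via Talon Logistics SA → Crosswind Mining NL (R1): 55% × 10% × 10% = 0.55% of Granite Shipping BV.
Chain via Orion Group plc → Redpoint Holdings Ltd (R1): 65% × 40% × 10% = 2.6% of Granite Shipping BV.
Aggregating (R2): 2.4% + 0.55% + 2.6% = 5.55%.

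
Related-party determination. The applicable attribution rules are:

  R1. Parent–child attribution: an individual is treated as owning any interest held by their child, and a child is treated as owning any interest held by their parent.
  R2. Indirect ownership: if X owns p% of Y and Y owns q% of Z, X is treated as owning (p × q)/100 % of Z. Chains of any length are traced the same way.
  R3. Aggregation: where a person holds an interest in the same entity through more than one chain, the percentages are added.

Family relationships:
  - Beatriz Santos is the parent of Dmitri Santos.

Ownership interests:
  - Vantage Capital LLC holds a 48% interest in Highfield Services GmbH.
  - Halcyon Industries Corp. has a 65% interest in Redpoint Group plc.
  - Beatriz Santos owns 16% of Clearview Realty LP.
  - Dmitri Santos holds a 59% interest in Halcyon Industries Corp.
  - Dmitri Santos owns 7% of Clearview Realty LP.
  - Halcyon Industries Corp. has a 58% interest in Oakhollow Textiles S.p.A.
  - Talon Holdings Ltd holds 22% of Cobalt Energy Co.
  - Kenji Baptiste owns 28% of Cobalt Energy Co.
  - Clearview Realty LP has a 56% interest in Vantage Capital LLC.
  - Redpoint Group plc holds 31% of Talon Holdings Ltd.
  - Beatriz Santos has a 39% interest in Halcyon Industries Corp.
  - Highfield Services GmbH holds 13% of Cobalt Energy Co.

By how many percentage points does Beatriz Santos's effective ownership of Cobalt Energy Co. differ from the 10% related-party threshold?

4.851948

By parent–child attribution (R1), Beatriz Santos is treated as also owning Dmitri Santos's interest in Clearview Realty LP, giving 16% + 7% = 23%.
By parent–child attribution (R1), Beatriz Santos is treated as also owning Dmitri Santos's interest in Halcyon Industries Corp, giving 39% + 59% = 98%.
Chain via Clearview Realty LP → Vantage Capital LLC → Highfield Services GmbH (R2): 23% × 56% × 48% × 13% = 0.803712% of Cobalt Energy Co.
Chain via Halcyon Industries Corp. → Redpoint Group plc → Talon Holdings Ltd (R2): 98% × 65% × 31% × 22% = 4.34434% of Cobalt Energy Co.
Aggregating (R3): 0.803712% + 4.34434% = 5.148052%.
5.148052% falls short of the 10% threshold by 4.851948 percentage points.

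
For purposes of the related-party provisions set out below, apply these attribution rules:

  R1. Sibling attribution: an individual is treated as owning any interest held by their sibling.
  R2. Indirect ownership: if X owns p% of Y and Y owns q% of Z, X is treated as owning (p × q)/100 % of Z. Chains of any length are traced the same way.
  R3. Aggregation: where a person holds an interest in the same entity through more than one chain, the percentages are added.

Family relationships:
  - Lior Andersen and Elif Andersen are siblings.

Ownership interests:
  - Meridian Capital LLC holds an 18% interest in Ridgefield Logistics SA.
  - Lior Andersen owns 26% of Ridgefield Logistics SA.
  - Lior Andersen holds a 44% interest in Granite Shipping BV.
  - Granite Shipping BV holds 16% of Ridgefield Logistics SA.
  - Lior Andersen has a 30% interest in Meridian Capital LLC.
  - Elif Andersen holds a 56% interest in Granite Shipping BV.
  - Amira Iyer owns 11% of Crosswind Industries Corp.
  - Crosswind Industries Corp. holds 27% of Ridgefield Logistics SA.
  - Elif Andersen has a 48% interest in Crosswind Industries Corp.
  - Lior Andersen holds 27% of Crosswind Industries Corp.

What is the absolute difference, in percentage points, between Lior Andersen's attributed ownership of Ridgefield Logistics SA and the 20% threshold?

By sibling attribution (R1), Lior Andersen is treated as also owning Elif Andersen's interest in Crosswind Industries Corp, giving 27% + 48% = 75%.
By sibling attribution (R1), Lior Andersen is treated as also owning Elif Andersen's interest in Granite Shipping BV, giving 44% + 56% = 100%.
Chain via Meridian Capital LLC (R2): 30% × 18% = 5.4% of Ridgefield Logistics SA.
Chain via Crosswind Industries Corp. (R2): 75% × 27% = 20.25% of Ridgefield Logistics SA.
Chain via Granite Shipping BV (R2): 100% × 16% = 16% of Ridgefield Logistics SA.
Direct interest in Ridgefield Logistics SA: 26%.
Aggregating (R3): 5.4% + 20.25% + 16% + 26% = 67.65%.
67.65% exceeds the 20% threshold by 47.65 percentage points.

47.65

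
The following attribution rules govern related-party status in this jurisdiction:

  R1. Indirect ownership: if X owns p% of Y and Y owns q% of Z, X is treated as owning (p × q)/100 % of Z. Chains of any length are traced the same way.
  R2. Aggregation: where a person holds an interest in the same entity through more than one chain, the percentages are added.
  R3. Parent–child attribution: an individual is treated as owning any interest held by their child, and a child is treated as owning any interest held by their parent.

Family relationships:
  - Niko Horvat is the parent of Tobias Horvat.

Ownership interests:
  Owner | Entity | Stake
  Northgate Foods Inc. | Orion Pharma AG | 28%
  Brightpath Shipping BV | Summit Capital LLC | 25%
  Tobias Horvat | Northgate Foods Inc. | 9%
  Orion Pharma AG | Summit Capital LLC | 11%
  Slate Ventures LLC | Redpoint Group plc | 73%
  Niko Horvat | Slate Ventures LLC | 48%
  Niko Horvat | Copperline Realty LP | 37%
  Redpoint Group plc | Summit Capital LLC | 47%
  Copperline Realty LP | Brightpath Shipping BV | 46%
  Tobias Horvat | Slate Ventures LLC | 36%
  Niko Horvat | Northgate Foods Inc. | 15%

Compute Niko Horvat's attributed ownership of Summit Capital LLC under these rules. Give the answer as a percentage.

By parent–child attribution (R3), Niko Horvat is treated as also owning Tobias Horvat's interest in Northgate Foods Inc, giving 15% + 9% = 24%.
By parent–child attribution (R3), Niko Horvat is treated as also owning Tobias Horvat's interest in Slate Ventures LLC, giving 48% + 36% = 84%.
Chain via Northgate Foods Inc. → Orion Pharma AG (R1): 24% × 28% × 11% = 0.7392% of Summit Capital LLC.
Chain via Copperline Realty LP → Brightpath Shipping BV (R1): 37% × 46% × 25% = 4.255% of Summit Capital LLC.
Chain via Slate Ventures LLC → Redpoint Group plc (R1): 84% × 73% × 47% = 28.8204% of Summit Capital LLC.
Aggregating (R2): 0.7392% + 4.255% + 28.8204% = 33.8146%.

33.8146%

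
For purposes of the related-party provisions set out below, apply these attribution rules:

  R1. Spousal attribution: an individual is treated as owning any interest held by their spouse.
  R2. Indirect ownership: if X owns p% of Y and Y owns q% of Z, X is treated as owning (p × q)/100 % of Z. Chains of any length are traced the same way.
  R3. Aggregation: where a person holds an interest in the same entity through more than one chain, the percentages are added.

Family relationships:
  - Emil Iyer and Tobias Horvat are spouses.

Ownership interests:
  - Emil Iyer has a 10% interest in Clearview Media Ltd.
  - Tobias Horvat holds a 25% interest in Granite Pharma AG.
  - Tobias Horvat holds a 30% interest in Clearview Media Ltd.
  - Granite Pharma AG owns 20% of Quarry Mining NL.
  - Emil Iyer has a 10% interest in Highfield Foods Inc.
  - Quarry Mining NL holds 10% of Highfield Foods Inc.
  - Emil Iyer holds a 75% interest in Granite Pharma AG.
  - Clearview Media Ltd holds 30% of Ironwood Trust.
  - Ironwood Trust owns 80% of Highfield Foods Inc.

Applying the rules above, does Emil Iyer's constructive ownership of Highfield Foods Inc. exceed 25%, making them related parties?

No

By spousal attribution (R1), Emil Iyer is treated as also owning Tobias Horvat's interest in Clearview Media Ltd, giving 10% + 30% = 40%.
By spousal attribution (R1), Emil Iyer is treated as also owning Tobias Horvat's interest in Granite Pharma AG, giving 75% + 25% = 100%.
Chain via Clearview Media Ltd → Ironwood Trust (R2): 40% × 30% × 80% = 9.6% of Highfield Foods Inc.
Chain via Granite Pharma AG → Quarry Mining NL (R2): 100% × 20% × 10% = 2% of Highfield Foods Inc.
Direct interest in Highfield Foods Inc: 10%.
Aggregating (R3): 9.6% + 2% + 10% = 21.6%.
21.6% does not exceed the 25% threshold, so Emil is not a related party to Highfield Foods Inc.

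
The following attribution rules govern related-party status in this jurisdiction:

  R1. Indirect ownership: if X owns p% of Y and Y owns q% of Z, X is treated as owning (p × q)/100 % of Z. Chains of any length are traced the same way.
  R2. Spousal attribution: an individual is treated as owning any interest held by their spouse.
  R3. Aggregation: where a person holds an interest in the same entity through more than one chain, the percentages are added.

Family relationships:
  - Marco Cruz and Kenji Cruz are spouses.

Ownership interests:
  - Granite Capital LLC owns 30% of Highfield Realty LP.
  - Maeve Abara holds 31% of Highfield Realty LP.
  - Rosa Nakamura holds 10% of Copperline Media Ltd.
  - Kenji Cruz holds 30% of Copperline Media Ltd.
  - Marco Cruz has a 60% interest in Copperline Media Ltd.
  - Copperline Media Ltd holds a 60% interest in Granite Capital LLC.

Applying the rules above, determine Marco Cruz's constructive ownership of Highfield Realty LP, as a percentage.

16.2%

By spousal attribution (R2), Marco Cruz is treated as also owning Kenji Cruz's interest in Copperline Media Ltd, giving 60% + 30% = 90%.
Chain via Copperline Media Ltd → Granite Capital LLC (R1): 90% × 60% × 30% = 16.2% of Highfield Realty LP.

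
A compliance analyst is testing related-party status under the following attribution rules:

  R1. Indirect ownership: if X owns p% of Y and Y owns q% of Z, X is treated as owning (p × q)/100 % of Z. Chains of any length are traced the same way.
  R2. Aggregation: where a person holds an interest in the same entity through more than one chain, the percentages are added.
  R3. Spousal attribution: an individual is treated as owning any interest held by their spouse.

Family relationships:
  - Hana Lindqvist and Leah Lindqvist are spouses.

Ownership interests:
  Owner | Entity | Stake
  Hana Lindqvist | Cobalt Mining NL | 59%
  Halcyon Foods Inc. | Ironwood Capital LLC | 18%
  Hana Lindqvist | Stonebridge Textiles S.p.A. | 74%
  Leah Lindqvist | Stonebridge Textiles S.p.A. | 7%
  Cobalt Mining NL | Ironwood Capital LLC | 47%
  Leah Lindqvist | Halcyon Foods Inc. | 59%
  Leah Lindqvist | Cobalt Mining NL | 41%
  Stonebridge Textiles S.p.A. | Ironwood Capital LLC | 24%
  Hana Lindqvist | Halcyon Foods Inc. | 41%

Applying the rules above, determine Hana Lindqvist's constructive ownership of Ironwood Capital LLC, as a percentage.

84.44%

By spousal attribution (R3), Hana Lindqvist is treated as also owning Leah Lindqvist's interest in Stonebridge Textiles S.p.A, giving 74% + 7% = 81%.
By spousal attribution (R3), Hana Lindqvist is treated as also owning Leah Lindqvist's interest in Cobalt Mining NL, giving 59% + 41% = 100%.
By spousal attribution (R3), Hana Lindqvist is treated as also owning Leah Lindqvist's interest in Halcyon Foods Inc, giving 41% + 59% = 100%.
Chain via Stonebridge Textiles S.p.A. (R1): 81% × 24% = 19.44% of Ironwood Capital LLC.
Chain via Cobalt Mining NL (R1): 100% × 47% = 47% of Ironwood Capital LLC.
Chain via Halcyon Foods Inc. (R1): 100% × 18% = 18% of Ironwood Capital LLC.
Aggregating (R2): 19.44% + 47% + 18% = 84.44%.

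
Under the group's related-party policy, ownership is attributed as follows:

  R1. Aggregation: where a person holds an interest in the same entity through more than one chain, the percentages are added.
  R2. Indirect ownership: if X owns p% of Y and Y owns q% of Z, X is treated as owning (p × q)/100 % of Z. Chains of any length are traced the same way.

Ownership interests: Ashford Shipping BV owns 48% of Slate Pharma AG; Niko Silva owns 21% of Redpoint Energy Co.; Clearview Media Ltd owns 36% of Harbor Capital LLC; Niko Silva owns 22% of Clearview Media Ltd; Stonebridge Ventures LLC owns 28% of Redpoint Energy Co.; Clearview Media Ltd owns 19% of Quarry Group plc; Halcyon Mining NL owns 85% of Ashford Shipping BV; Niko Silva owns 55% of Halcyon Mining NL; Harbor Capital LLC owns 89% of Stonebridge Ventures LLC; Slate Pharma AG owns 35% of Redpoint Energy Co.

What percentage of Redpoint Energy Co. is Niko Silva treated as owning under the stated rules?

Chain via Halcyon Mining NL → Ashford Shipping BV → Slate Pharma AG (R2): 55% × 85% × 48% × 35% = 7.854% of Redpoint Energy Co.
Chain via Clearview Media Ltd → Harbor Capital LLC → Stonebridge Ventures LLC (R2): 22% × 36% × 89% × 28% = 1.973664% of Redpoint Energy Co.
Direct interest in Redpoint Energy Co: 21%.
Aggregating (R1): 7.854% + 1.973664% + 21% = 30.827664%.

30.827664%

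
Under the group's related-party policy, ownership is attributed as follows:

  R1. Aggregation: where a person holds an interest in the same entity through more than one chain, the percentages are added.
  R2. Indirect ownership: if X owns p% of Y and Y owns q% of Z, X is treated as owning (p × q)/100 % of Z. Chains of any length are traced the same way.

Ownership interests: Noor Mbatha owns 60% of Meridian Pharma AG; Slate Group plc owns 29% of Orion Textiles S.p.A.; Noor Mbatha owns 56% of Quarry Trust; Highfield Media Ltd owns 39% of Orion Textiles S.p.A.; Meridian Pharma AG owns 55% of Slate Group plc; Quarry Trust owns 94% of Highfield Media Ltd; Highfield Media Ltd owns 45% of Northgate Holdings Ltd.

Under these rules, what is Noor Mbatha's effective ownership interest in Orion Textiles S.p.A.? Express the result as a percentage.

30.0996%

Chain via Quarry Trust → Highfield Media Ltd (R2): 56% × 94% × 39% = 20.5296% of Orion Textiles S.p.A.
Chain via Meridian Pharma AG → Slate Group plc (R2): 60% × 55% × 29% = 9.57% of Orion Textiles S.p.A.
Aggregating (R1): 20.5296% + 9.57% = 30.0996%.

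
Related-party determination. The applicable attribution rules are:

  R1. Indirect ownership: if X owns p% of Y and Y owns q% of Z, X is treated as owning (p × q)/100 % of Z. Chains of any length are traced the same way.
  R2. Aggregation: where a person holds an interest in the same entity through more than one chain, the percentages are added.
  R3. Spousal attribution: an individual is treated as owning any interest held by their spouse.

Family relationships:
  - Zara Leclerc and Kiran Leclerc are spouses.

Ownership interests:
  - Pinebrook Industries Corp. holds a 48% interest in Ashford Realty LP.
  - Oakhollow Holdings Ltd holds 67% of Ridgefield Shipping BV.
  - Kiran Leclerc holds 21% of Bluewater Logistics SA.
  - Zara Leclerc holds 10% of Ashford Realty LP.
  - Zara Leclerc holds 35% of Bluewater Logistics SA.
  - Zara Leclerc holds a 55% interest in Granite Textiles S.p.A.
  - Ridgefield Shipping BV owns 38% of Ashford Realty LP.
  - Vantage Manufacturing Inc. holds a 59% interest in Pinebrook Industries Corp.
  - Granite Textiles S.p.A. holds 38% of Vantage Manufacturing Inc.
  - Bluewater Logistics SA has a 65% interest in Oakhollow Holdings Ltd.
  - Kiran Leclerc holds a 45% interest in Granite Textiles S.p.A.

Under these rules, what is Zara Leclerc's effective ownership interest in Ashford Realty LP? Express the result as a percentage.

By spousal attribution (R3), Zara Leclerc is treated as also owning Kiran Leclerc's interest in Bluewater Logistics SA, giving 35% + 21% = 56%.
By spousal attribution (R3), Zara Leclerc is treated as also owning Kiran Leclerc's interest in Granite Textiles S.p.A, giving 55% + 45% = 100%.
Chain via Bluewater Logistics SA → Oakhollow Holdings Ltd → Ridgefield Shipping BV (R1): 56% × 65% × 67% × 38% = 9.26744% of Ashford Realty LP.
Chain via Granite Textiles S.p.A. → Vantage Manufacturing Inc. → Pinebrook Industries Corp. (R1): 100% × 38% × 59% × 48% = 10.7616% of Ashford Realty LP.
Direct interest in Ashford Realty LP: 10%.
Aggregating (R2): 9.26744% + 10.7616% + 10% = 30.02904%.

30.02904%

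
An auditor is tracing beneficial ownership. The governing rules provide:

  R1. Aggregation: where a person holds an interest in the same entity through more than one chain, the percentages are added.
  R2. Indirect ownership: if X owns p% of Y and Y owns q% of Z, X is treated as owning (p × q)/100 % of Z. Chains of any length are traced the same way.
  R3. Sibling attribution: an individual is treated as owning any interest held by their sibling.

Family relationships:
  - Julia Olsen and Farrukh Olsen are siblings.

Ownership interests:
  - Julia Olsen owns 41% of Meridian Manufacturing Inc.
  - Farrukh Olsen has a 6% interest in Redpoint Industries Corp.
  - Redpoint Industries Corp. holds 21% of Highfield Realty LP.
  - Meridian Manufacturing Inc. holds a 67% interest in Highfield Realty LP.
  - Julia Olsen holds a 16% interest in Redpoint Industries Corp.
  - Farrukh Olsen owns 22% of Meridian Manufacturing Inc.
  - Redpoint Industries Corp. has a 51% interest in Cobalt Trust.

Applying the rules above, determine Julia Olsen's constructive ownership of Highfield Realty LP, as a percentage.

46.83%

By sibling attribution (R3), Julia Olsen is treated as also owning Farrukh Olsen's interest in Redpoint Industries Corp, giving 16% + 6% = 22%.
By sibling attribution (R3), Julia Olsen is treated as also owning Farrukh Olsen's interest in Meridian Manufacturing Inc, giving 41% + 22% = 63%.
Chain via Redpoint Industries Corp. (R2): 22% × 21% = 4.62% of Highfield Realty LP.
Chain via Meridian Manufacturing Inc. (R2): 63% × 67% = 42.21% of Highfield Realty LP.
Aggregating (R1): 4.62% + 42.21% = 46.83%.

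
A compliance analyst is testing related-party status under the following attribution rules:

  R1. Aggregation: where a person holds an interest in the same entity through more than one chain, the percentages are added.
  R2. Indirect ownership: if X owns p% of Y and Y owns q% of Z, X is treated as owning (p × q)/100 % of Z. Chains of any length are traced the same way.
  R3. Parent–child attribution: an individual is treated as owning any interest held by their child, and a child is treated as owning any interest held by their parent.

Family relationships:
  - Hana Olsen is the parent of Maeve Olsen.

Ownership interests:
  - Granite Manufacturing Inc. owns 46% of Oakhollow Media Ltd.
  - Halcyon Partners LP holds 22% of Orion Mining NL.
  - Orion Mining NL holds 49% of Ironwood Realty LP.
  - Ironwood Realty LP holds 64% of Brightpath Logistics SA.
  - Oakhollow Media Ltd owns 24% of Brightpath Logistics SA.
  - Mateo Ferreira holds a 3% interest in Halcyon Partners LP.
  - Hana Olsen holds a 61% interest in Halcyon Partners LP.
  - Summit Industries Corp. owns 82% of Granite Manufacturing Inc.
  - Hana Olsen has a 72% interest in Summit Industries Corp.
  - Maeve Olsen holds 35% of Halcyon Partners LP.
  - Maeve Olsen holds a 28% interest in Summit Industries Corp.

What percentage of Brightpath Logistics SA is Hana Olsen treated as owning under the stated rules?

By parent–child attribution (R3), Hana Olsen is treated as also owning Maeve Olsen's interest in Halcyon Partners LP, giving 61% + 35% = 96%.
By parent–child attribution (R3), Hana Olsen is treated as also owning Maeve Olsen's interest in Summit Industries Corp, giving 72% + 28% = 100%.
Chain via Halcyon Partners LP → Orion Mining NL → Ironwood Realty LP (R2): 96% × 22% × 49% × 64% = 6.623232% of Brightpath Logistics SA.
Chain via Summit Industries Corp. → Granite Manufacturing Inc. → Oakhollow Media Ltd (R2): 100% × 82% × 46% × 24% = 9.0528% of Brightpath Logistics SA.
Aggregating (R1): 6.623232% + 9.0528% = 15.676032%.

15.676032%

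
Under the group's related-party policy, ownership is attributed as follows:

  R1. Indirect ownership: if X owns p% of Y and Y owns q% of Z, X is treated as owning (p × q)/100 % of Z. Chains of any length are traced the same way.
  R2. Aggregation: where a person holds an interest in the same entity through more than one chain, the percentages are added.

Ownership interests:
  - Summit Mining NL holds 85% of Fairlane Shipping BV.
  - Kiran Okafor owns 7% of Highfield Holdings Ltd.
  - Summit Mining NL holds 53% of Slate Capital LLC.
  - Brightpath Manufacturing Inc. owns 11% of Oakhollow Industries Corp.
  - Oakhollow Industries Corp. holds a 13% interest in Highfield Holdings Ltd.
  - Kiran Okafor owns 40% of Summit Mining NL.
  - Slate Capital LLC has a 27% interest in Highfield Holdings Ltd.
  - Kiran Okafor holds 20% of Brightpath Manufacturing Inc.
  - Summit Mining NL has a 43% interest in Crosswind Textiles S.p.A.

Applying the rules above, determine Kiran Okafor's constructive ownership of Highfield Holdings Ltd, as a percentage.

Chain via Summit Mining NL → Slate Capital LLC (R1): 40% × 53% × 27% = 5.724% of Highfield Holdings Ltd.
Chain via Brightpath Manufacturing Inc. → Oakhollow Industries Corp. (R1): 20% × 11% × 13% = 0.286% of Highfield Holdings Ltd.
Direct interest in Highfield Holdings Ltd: 7%.
Aggregating (R2): 5.724% + 0.286% + 7% = 13.01%.

13.01%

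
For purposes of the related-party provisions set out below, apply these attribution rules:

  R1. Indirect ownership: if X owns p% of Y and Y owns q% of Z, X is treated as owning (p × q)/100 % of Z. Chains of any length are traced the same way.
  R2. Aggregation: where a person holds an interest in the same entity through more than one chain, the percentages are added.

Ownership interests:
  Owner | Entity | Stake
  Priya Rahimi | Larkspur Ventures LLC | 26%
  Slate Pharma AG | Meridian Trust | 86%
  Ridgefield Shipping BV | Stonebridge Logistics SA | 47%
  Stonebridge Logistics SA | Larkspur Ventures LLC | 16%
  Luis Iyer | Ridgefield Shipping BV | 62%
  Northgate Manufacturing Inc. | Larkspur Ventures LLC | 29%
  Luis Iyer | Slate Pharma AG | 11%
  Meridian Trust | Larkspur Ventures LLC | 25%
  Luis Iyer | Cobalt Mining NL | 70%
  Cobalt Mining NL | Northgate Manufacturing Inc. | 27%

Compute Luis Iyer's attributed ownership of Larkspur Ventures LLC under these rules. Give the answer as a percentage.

Chain via Cobalt Mining NL → Northgate Manufacturing Inc. (R1): 70% × 27% × 29% = 5.481% of Larkspur Ventures LLC.
Chain via Slate Pharma AG → Meridian Trust (R1): 11% × 86% × 25% = 2.365% of Larkspur Ventures LLC.
Chain via Ridgefield Shipping BV → Stonebridge Logistics SA (R1): 62% × 47% × 16% = 4.6624% of Larkspur Ventures LLC.
Aggregating (R2): 5.481% + 2.365% + 4.6624% = 12.5084%.

12.5084%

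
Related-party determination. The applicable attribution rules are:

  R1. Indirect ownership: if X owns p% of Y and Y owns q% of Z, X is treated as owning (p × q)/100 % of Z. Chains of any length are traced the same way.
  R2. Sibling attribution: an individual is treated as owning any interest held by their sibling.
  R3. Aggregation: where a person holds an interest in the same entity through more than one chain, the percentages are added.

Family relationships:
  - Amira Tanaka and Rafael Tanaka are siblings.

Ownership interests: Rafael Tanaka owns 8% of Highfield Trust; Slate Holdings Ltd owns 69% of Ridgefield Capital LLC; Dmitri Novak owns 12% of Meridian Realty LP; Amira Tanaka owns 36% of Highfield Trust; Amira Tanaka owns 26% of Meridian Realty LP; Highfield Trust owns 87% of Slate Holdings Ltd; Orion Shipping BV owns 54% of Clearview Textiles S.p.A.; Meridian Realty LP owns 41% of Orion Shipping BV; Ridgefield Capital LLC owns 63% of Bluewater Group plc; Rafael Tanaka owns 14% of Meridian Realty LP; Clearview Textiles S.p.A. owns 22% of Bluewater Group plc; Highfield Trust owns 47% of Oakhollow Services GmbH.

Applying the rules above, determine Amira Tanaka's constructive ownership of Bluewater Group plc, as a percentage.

By sibling attribution (R2), Amira Tanaka is treated as also owning Rafael Tanaka's interest in Highfield Trust, giving 36% + 8% = 44%.
By sibling attribution (R2), Amira Tanaka is treated as also owning Rafael Tanaka's interest in Meridian Realty LP, giving 26% + 14% = 40%.
Chain via Highfield Trust → Slate Holdings Ltd → Ridgefield Capital LLC (R1): 44% × 87% × 69% × 63% = 16.640316% of Bluewater Group plc.
Chain via Meridian Realty LP → Orion Shipping BV → Clearview Textiles S.p.A. (R1): 40% × 41% × 54% × 22% = 1.94832% of Bluewater Group plc.
Aggregating (R3): 16.640316% + 1.94832% = 18.588636%.

18.588636%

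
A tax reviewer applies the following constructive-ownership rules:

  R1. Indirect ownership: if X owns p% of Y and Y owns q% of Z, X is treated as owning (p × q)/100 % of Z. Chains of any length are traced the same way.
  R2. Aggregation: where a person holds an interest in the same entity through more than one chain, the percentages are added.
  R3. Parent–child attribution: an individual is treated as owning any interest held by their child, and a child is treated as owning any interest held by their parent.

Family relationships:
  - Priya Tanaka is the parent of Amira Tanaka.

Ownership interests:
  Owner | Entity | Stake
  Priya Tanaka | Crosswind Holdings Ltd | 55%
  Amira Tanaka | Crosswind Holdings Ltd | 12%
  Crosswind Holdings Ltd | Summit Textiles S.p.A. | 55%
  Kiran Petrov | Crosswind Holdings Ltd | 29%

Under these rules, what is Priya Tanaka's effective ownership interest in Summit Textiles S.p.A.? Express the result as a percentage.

By parent–child attribution (R3), Priya Tanaka is treated as also owning Amira Tanaka's interest in Crosswind Holdings Ltd, giving 55% + 12% = 67%.
Chain via Crosswind Holdings Ltd (R1): 67% × 55% = 36.85% of Summit Textiles S.p.A.

36.85%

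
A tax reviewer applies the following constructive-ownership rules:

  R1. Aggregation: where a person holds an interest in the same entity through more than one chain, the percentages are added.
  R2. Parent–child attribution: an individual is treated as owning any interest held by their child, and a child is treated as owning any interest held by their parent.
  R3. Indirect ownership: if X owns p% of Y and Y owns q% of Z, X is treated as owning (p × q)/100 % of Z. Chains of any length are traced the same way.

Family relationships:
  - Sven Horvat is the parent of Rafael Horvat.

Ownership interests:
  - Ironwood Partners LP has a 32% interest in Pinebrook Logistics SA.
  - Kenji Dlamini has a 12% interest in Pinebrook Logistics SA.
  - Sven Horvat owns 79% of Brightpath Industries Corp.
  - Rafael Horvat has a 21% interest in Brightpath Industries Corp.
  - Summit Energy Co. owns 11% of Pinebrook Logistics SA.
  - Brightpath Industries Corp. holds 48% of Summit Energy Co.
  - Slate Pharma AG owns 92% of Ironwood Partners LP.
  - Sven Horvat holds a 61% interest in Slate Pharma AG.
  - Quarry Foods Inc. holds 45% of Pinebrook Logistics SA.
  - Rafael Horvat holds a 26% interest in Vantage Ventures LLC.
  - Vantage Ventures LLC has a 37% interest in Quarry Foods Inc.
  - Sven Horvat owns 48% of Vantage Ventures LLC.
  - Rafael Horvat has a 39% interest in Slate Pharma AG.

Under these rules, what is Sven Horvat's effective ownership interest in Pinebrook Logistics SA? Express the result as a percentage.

47.041%

By parent–child attribution (R2), Sven Horvat is treated as also owning Rafael Horvat's interest in Brightpath Industries Corp, giving 79% + 21% = 100%.
By parent–child attribution (R2), Sven Horvat is treated as also owning Rafael Horvat's interest in Slate Pharma AG, giving 61% + 39% = 100%.
By parent–child attribution (R2), Sven Horvat is treated as also owning Rafael Horvat's interest in Vantage Ventures LLC, giving 48% + 26% = 74%.
Chain via Brightpath Industries Corp. → Summit Energy Co. (R3): 100% × 48% × 11% = 5.28% of Pinebrook Logistics SA.
Chain via Slate Pharma AG → Ironwood Partners LP (R3): 100% × 92% × 32% = 29.44% of Pinebrook Logistics SA.
Chain via Vantage Ventures LLC → Quarry Foods Inc. (R3): 74% × 37% × 45% = 12.321% of Pinebrook Logistics SA.
Aggregating (R1): 5.28% + 29.44% + 12.321% = 47.041%.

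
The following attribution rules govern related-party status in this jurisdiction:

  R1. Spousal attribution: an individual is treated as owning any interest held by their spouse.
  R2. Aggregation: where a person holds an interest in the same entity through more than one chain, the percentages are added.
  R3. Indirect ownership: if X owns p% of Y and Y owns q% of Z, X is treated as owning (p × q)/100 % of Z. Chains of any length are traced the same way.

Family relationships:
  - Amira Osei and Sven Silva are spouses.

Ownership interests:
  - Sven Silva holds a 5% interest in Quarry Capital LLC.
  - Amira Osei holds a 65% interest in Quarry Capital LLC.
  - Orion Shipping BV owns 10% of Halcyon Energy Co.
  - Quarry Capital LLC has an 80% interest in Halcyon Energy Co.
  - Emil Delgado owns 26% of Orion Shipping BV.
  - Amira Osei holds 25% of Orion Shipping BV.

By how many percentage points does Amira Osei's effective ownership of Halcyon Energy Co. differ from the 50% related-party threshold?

By spousal attribution (R1), Amira Osei is treated as also owning Sven Silva's interest in Quarry Capital LLC, giving 65% + 5% = 70%.
Chain via Orion Shipping BV (R3): 25% × 10% = 2.5% of Halcyon Energy Co.
Chain via Quarry Capital LLC (R3): 70% × 80% = 56% of Halcyon Energy Co.
Aggregating (R2): 2.5% + 56% = 58.5%.
58.5% exceeds the 50% threshold by 8.5 percentage points.

8.5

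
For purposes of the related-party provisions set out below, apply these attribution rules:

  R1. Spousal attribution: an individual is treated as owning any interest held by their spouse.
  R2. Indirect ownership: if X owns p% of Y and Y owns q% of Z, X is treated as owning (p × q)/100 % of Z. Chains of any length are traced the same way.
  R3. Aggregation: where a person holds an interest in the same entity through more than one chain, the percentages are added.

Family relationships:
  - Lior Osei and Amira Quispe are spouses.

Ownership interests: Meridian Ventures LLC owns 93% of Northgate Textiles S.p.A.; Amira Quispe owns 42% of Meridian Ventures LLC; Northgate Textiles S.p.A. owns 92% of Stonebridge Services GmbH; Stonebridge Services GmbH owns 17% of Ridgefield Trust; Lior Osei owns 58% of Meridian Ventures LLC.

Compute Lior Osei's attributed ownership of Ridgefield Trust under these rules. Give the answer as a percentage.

14.5452%

By spousal attribution (R1), Lior Osei is treated as also owning Amira Quispe's interest in Meridian Ventures LLC, giving 58% + 42% = 100%.
Chain via Meridian Ventures LLC → Northgate Textiles S.p.A. → Stonebridge Services GmbH (R2): 100% × 93% × 92% × 17% = 14.5452% of Ridgefield Trust.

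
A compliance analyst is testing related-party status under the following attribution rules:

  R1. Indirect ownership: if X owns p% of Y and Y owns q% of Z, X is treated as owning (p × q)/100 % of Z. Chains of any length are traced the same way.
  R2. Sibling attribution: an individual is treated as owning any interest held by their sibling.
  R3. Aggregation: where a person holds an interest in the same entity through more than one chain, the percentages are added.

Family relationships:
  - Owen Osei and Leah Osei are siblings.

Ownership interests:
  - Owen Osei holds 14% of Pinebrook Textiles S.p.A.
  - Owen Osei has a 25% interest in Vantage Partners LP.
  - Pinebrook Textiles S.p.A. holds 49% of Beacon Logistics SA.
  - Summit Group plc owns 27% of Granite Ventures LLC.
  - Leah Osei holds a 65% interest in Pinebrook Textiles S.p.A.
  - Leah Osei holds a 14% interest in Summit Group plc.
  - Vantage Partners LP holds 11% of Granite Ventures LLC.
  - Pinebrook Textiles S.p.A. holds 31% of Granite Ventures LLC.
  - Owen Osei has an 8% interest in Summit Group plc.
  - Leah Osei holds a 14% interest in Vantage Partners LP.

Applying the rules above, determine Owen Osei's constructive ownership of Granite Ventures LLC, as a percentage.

34.72%

By sibling attribution (R2), Owen Osei is treated as also owning Leah Osei's interest in Vantage Partners LP, giving 25% + 14% = 39%.
By sibling attribution (R2), Owen Osei is treated as also owning Leah Osei's interest in Summit Group plc, giving 8% + 14% = 22%.
By sibling attribution (R2), Owen Osei is treated as also owning Leah Osei's interest in Pinebrook Textiles S.p.A, giving 14% + 65% = 79%.
Chain via Vantage Partners LP (R1): 39% × 11% = 4.29% of Granite Ventures LLC.
Chain via Summit Group plc (R1): 22% × 27% = 5.94% of Granite Ventures LLC.
Chain via Pinebrook Textiles S.p.A. (R1): 79% × 31% = 24.49% of Granite Ventures LLC.
Aggregating (R3): 4.29% + 5.94% + 24.49% = 34.72%.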